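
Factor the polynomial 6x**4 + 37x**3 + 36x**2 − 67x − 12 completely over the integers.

Testing divisors of the constant over divisors of the leading coefficient, x = −3 is a root, giving the factor (x + 3) and quotient 6x**3 + 19x**2 − 21x − 4.
Continuing, x = −4 is a root, so (x + 4) is a factor; dividing leaves 6x**2 − 5x − 1.
The remaining quadratic factors as (6x + 1)(x − 1).

(6x + 1)(x + 3)(x + 4)(x − 1)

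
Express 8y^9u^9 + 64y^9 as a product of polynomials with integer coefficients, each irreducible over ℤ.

Factor out 8y^9 first: what remains is u^9 + 8.
Recognize a sum of cubes with the parts u^3 and 2.

8y^9(u^3 + 2)(u^6 - 2u^3 + 4)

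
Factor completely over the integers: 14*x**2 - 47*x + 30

(2*x - 5)*(7*x - 6)

Need a pair with product 14·30 = 420 and sum -47: that's -35 and -12.
Split the middle term: 14*x**2 - 35*x - 12*x + 30 = 7*x*(2*x - 5) - 6*(2*x - 5).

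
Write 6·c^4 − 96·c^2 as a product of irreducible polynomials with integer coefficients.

Every term has a factor of 6·c^2. Then c^2 − 16 = (c)² − (4)².

6·c^2·(c + 4)·(c − 4)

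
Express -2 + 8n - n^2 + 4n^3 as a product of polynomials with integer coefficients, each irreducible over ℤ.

Group as (4n^3 + 8n) + (-n^2 - 2) = 4n(n^2 + 2) - (n^2 + 2).
Both groups share the factor (n^2 + 2).

(4n - 1)(n^2 + 2)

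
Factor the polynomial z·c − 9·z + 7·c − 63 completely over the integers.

Group as (z·c − 9·z) + (7·c − 63) = z·(c − 9) + 7·(c − 9).
Both groups share the factor (c − 9).

(c − 9)·(z + 7)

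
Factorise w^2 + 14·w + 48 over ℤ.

(w + 6)·(w + 8)

Two integers with product 48 and sum 14 are 8 and 6.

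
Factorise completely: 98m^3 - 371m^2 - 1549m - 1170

Trying the rational-root candidates, m = -10/7 is a root, so (7m + 10) is a factor; dividing leaves 14m^2 - 73m - 117.
The remaining quadratic factors as (2m - 13)(7m + 9).

(2m - 13)(7m + 10)(7m + 9)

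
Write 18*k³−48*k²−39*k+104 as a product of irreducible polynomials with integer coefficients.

Group as (18*k³−39*k) + (−48*k²+104) = 3*k*(6*k²−13) − 8*(6*k²−13).
Both groups share the factor (6*k²−13).

(3*k−8)*(6*k²−13)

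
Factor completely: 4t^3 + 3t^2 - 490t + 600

(4t - 5)(t + 12)(t - 10)

Among the possible rational roots, t = 10 is a root, so (t - 10) is a factor; dividing leaves 4t^2 + 43t - 60.
The remaining quadratic factors as (t + 12)(4t - 5).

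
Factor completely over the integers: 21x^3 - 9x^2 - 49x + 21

(7x - 3)(3x^2 - 7)

Group as (21x^3 - 49x) + (-9x^2 + 21) = 7x(3x^2 - 7) - 3(3x^2 - 7).
Both groups share the factor (3x^2 - 7).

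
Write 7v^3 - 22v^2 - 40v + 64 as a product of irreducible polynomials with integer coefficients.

(7v - 8)(v + 2)(v - 4)

By the rational root theorem, v = 8/7 is a root, so (7v - 8) divides it; the quotient is v^2 - 2v - 8.
The remaining quadratic factors as (v + 2)(v - 4).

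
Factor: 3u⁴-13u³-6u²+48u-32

Testing divisors of the constant over divisors of the leading coefficient, u = 4 is a root, giving the factor (u-4) and quotient 3u³-u²-10u+8.
Then u = 1 is a root, so (u-1) divides it; the quotient is 3u²+2u-8.
The remaining quadratic factors as (3u-4)(u+2).

(3u-4)(u+2)(u-1)(u-4)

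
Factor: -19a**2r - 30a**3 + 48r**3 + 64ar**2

Group: 5a(-6a**2 + ar + 12r**2) + 4r(-6a**2 + ar + 12r**2); both groups contain (-6a**2 + ar + 12r**2), so (5a + 4r) is a factor with cofactor -6a**2 + ar + 12r**2.
The cofactor groups again: -6a**2 + ar + 12r**2 = -2a(3a + 4r) + 3r(3a + 4r); both groups contain (3a + 4r), giving -(2a - 3r)(3a + 4r).

-(2a - 3r)(3a + 4r)(5a + 4r)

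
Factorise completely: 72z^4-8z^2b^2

8z^2(3z-b)(3z+b)

Pull out the common factor 8z^2; 9z^2-b^2 is a difference of squares.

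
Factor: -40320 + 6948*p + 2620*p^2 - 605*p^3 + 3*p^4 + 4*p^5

Among the possible rational roots, p = -15/4 is a root, so (4*p + 15) is a factor; dividing leaves p^4 - 3*p^3 - 140*p^2 + 1180*p - 2688.
Then p = 6 is a root, so (p - 6) divides it; the quotient is p^3 + 3*p^2 - 122*p + 448.
Then p = -14 is a root, so (p + 14) divides it; the quotient is p^2 - 11*p + 32.
The quadratic p^2 - 11*p + 32 has discriminant -7 < 0 and is irreducible over ℤ.

(4*p + 15)*(p + 14)*(p - 6)*(p^2 - 11*p + 32)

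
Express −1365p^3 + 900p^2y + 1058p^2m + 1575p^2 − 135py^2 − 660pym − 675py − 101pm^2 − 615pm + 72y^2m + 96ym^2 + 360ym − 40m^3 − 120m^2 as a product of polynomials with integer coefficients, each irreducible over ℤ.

Group: 7p(−195p^2 + 45py + 179pm + 225p − 24ym − 40m^2 − 120m) + (−3y + m)(−195p^2 + 45py + 179pm + 225p − 24ym − 40m^2 − 120m); both groups contain (−195p^2 + 45py + 179pm + 225p − 24ym − 40m^2 − 120m), so (7p − 3y + m) is a factor with cofactor −195p^2 + 45py + 179pm + 225p − 24ym − 40m^2 − 120m.
The cofactor groups again: −195p^2 + 45py + 179pm + 225p − 24ym − 40m^2 − 120m = −15p(13p − 3y − 5m − 15) + 8m(13p − 3y − 5m − 15); both groups contain (13p − 3y − 5m − 15), giving −(15p − 8m)(13p − 3y − 5m − 15).

−(13p − 3y − 5m − 15)(15p − 8m)(7p − 3y + m)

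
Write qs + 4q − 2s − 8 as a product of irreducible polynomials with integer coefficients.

Group as (qs + 4q) + (−2s − 8) = q(s + 4) − 2(s + 4).
Both groups share the factor (s + 4).

(q − 2)(s + 4)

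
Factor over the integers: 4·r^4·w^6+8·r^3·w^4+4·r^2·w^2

4·r^2·w^2·(r·w^2+1)^2

Factor out 4·r^2·w^2 first: what remains is r^2·w^4+2·r·w^2+1.
Recognize a perfect-square trinomial with the parts 1 and r·w^2.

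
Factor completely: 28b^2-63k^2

Every term has a factor of 7. Then 4b^2-9k^2 = (2b)² − (3k)².

7(2b+3k)(2b-3k)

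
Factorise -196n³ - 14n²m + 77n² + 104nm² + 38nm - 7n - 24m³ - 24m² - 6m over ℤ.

Group: 4n(-49n² - 28nm + 7n + 12m² + 6m) + (-2m - 1)(-49n² - 28nm + 7n + 12m² + 6m); both groups contain (-49n² - 28nm + 7n + 12m² + 6m), so (4n - 2m - 1) is a factor with cofactor -49n² - 28nm + 7n + 12m² + 6m.
The cofactor groups again: -49n² - 28nm + 7n + 12m² + 6m = -7n(7n - 2m - 1) - 6m(7n - 2m - 1); both groups contain (7n - 2m - 1), giving -(7n + 6m)(7n - 2m - 1).

-(4n - 2m - 1)(7n - 2m - 1)(7n + 6m)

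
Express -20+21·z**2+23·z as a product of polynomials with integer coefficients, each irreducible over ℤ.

(3·z+5)·(7·z-4)

Need a pair with product 21·(-20) = -420 and sum 23: that's 35 and -12.
Split the middle term: 21·z**2+35·z - 12·z-20 = 7·z·(3·z+5) - 4·(3·z+5).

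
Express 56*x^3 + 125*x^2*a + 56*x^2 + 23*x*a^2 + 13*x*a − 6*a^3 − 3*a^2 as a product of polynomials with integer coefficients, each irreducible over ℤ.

Group: x*(56*x^2 + 13*x*a − 3*a^2) + (2*a + 1)*(56*x^2 + 13*x*a − 3*a^2); both groups contain (56*x^2 + 13*x*a − 3*a^2), so (x + 2*a + 1) is a factor with cofactor 56*x^2 + 13*x*a − 3*a^2.
The cofactor groups again: 56*x^2 + 13*x*a − 3*a^2 = 8*x*(7*x − a) + 3*a*(7*x − a); both groups contain (7*x − a), giving (8*x + 3*a)*(7*x − a).

(7*x − a)*(x + 2*a + 1)*(8*x + 3*a)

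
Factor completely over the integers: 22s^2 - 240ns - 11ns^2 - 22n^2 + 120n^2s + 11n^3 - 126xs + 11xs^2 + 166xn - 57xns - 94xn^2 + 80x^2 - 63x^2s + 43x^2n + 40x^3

(x - n + 2)(8x - n - 11s)(5x + 11n - s)

Group: 8x(5x^2 + 6xn - xs + 10x - 11n^2 + ns + 22n - 2s) + (-n - 11s)(5x^2 + 6xn - xs + 10x - 11n^2 + ns + 22n - 2s); both groups contain (5x^2 + 6xn - xs + 10x - 11n^2 + ns + 22n - 2s), so (8x - n - 11s) is a factor with cofactor 5x^2 + 6xn - xs + 10x - 11n^2 + ns + 22n - 2s.
The cofactor groups again: 5x^2 + 6xn - xs + 10x - 11n^2 + ns + 22n - 2s = 5x(x - n + 2) + (11n - s)(x - n + 2); both groups contain (x - n + 2), giving (5x + 11n - s)(x - n + 2).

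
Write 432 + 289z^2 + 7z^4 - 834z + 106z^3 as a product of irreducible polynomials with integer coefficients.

Testing divisors of the constant over divisors of the leading coefficient, z = -8 is a root, giving the factor (z + 8) and quotient 7z^3 + 50z^2 - 111z + 54.
Then z = -9 is a root, so (z + 9) is a factor; dividing leaves 7z^2 - 13z + 6.
The remaining quadratic factors as (7z - 6)(z - 1).

(7z - 6)(z + 8)(z + 9)(z - 1)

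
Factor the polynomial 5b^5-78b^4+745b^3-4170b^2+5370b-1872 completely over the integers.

(5b-3)(b-1)(b-8)(b^2-6b+78)

Trying the rational-root candidates, b = 1 is a root, so (b-1) divides it; the quotient is 5b^4-73b^3+672b^2-3498b+1872.
Then b = 8 is a root, so (b-8) is a factor; dividing leaves 5b^3-33b^2+408b-234.
Next, b = 3/5 is a root, so (5b-3) divides it; the quotient is b^2-6b+78.
The quadratic b^2-6b+78 has discriminant -276 < 0 and is irreducible over ℤ.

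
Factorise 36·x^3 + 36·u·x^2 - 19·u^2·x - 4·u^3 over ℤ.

Group: u·(-4·u^2 + 5·u·x + 6·x^2) + 6·x·(-4·u^2 + 5·u·x + 6·x^2); both groups contain (-4·u^2 + 5·u·x + 6·x^2), so (u + 6·x) is a factor with cofactor -4·u^2 + 5·u·x + 6·x^2.
The cofactor groups again: -4·u^2 + 5·u·x + 6·x^2 = -u·(4·u + 3·x) + 2·x·(4·u + 3·x); both groups contain (4·u + 3·x), giving -(u - 2·x)·(4·u + 3·x).

-(4·u + 3·x)·(u + 6·x)·(u - 2·x)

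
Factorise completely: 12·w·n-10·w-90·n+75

(2·w-15)·(6·n-5)

Group as (12·w·n-10·w) + (-90·n+75) = 2·w·(6·n-5) - 15·(6·n-5).
Both groups share the factor (6·n-5).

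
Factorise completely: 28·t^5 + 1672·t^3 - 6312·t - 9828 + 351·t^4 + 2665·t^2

Among the possible rational roots, t = -9/7 is a root, so (7·t + 9) divides it; the quotient is 4·t^4 + 45·t^3 + 181·t^2 + 148·t - 1092.
Then t = -6 is a root, so (t + 6) divides it; the quotient is 4·t^3 + 21·t^2 + 55·t - 182.
Next, t = 7/4 is a root, so (4·t - 7) is a factor; dividing leaves t^2 + 7·t + 26.
The quadratic t^2 + 7·t + 26 has discriminant -55 < 0 and is irreducible over ℤ.

(4·t - 7)·(7·t + 9)·(t + 6)·(t^2 + 7·t + 26)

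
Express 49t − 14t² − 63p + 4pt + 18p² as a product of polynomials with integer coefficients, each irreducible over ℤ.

Group: 9p(2p + 2t − 7) − 7t(2p + 2t − 7); both groups contain (2p + 2t − 7).

(2p + 2t − 7)(9p − 7t)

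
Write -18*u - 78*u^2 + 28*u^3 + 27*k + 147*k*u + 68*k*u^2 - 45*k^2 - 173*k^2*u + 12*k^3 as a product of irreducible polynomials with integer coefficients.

Group: 3*k*(4*k^2 - 55*k*u - 15*k - 14*u^2 + 39*u + 9) - 2*u*(4*k^2 - 55*k*u - 15*k - 14*u^2 + 39*u + 9); both groups contain (4*k^2 - 55*k*u - 15*k - 14*u^2 + 39*u + 9), so (3*k - 2*u) is a factor with cofactor 4*k^2 - 55*k*u - 15*k - 14*u^2 + 39*u + 9.
The cofactor groups again: 4*k^2 - 55*k*u - 15*k - 14*u^2 + 39*u + 9 = k*(4*k + u - 3) + (-14*u - 3)*(4*k + u - 3); both groups contain (4*k + u - 3), giving (k - 14*u - 3)*(4*k + u - 3).

(3*k - 2*u)*(4*k + u - 3)*(k - 14*u - 3)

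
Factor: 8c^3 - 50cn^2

Every term has a factor of 2c. Then 4c^2 - 25n^2 = (2c)² − (5n)².

2c(2c + 5n)(2c - 5n)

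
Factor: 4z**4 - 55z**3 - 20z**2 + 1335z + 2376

Trying the rational-root candidates, z = 11 is a root, so (z - 11) is a factor; dividing leaves 4z**3 - 11z**2 - 141z - 216.
Then z = -9/4 is a root, so (4z + 9) is a factor; dividing leaves z**2 - 5z - 24.
The remaining quadratic factors as (z + 3)(z - 8).

(4z + 9)(z + 3)(z - 11)(z - 8)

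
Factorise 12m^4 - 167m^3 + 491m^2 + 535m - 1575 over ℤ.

(3m - 5)(4m + 7)(m - 5)(m - 9)

Trying the rational-root candidates, m = 5 is a root, giving the factor (m - 5) and quotient 12m^3 - 107m^2 - 44m + 315.
Continuing, m = 5/3 is a root, so (3m - 5) is a factor; dividing leaves 4m^2 - 29m - 63.
The remaining quadratic factors as (4m + 7)(m - 9).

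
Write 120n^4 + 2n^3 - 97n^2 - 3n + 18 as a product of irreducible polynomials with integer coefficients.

(2n - 1)(3n + 2)(4n - 3)(5n + 3)

By the rational root theorem, n = 3/4 is a root, so (4n - 3) divides it; the quotient is 30n^3 + 23n^2 - 7n - 6.
Continuing, n = -3/5 is a root, so (5n + 3) divides it; the quotient is 6n^2 + n - 2.
The remaining quadratic factors as (2n - 1)(3n + 2).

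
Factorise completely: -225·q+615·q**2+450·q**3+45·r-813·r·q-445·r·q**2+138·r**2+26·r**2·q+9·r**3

Group: r·(9·r**2+71·r·q+138·r-90·q**2-123·q+45) - 5·q·(9·r**2+71·r·q+138·r-90·q**2-123·q+45); both groups contain (9·r**2+71·r·q+138·r-90·q**2-123·q+45), so (r-5·q) is a factor with cofactor 9·r**2+71·r·q+138·r-90·q**2-123·q+45.
The cofactor groups again: 9·r**2+71·r·q+138·r-90·q**2-123·q+45 = 9·r·(r+9·q+15) + (-10·q+3)·(r+9·q+15); both groups contain (r+9·q+15), giving (9·r-10·q+3)·(r+9·q+15).

(9·r-10·q+3)·(r-5·q)·(r+9·q+15)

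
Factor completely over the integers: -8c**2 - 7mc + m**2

(m - 8c)(m + c)

Group: m(m + c) - 8c(m + c); both groups contain (m + c).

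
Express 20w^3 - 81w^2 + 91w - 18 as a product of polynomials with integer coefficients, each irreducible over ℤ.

Trying the rational-root candidates, w = 1/4 is a root, giving the factor (4w - 1) and quotient 5w^2 - 19w + 18.
The remaining quadratic factors as (w - 2)(5w - 9).

(4w - 1)(5w - 9)(w - 2)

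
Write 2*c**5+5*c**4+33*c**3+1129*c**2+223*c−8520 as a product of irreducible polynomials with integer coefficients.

(2*c−5)*(c+3)*(c+8)*(c**2−6*c+71)

Testing divisors of the constant over divisors of the leading coefficient, c = −8 is a root, so (c+8) is a factor; dividing leaves 2*c**4−11*c**3+121*c**2+161*c−1065.
Continuing, c = −3 is a root, so (c+3) is a factor; dividing leaves 2*c**3−17*c**2+172*c−355.
Continuing, c = 5/2 is a root, so (2*c−5) divides it; the quotient is c**2−6*c+71.
The quadratic c**2−6*c+71 has discriminant −248 < 0 and is irreducible over ℤ.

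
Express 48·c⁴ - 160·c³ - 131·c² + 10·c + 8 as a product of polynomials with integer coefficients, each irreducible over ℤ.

Testing divisors of the constant over divisors of the leading coefficient, c = -2/3 is a root, so (3·c + 2) divides it; the quotient is 16·c³ - 64·c² - c + 4.
Then c = 4 is a root, giving the factor (c - 4) and quotient 16·c² - 1.
The remaining quadratic factors as (4·c + 1)(4·c - 1).

(3·c + 2)·(4·c + 1)·(4·c - 1)·(c - 4)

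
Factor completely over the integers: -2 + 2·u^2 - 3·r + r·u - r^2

-(r + u + 1)·(r - 2·u + 2)

Group: -r·(r + u + 1) + (2·u - 2)·(r + u + 1); both groups contain (r + u + 1).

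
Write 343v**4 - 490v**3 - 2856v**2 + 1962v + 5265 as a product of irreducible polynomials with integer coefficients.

(7v + 15)(7v + 9)(7v - 13)(v - 3)

Testing divisors of the constant over divisors of the leading coefficient, v = -9/7 is a root, so (7v + 9) divides it; the quotient is 49v**3 - 133v**2 - 237v + 585.
Next, v = -15/7 is a root, so (7v + 15) divides it; the quotient is 7v**2 - 34v + 39.
The remaining quadratic factors as (7v - 13)(v - 3).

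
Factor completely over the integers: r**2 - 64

Two integers with product -64 and sum 0 are 8 and -8.

(r + 8)·(r - 8)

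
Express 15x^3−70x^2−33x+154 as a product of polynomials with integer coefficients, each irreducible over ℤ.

Group as (15x^3−33x) + (−70x^2+154) = 3x(5x^2−11) − 14(5x^2−11).
Both groups share the factor (5x^2−11).

(3x−14)(5x^2−11)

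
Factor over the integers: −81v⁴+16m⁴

(2m+3v)(2m−3v)(4m²+9v²)

Difference of squares twice: with A = 2m and B = 3v, A⁴ − B⁴ = (A² − B²)(A² + B²), and A² − B² factors again.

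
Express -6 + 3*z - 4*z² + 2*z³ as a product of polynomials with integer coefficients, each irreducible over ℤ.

Group as (2*z³ + 3*z) + (-4*z² - 6) = z*(2*z² + 3) - 2*(2*z² + 3).
Both groups share the factor (2*z² + 3).

(z - 2)*(2*z² + 3)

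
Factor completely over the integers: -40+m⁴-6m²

(m²+4)(m²-10)

Substitute u = m² to get a quadratic in u, then factor.
m²-10 is irreducible over ℤ (10 is not a perfect square).
m²+4 is irreducible over ℤ (sum of squares).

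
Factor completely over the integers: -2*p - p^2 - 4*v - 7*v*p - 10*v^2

Group: -2*v*(5*v + p + 2) - p*(5*v + p + 2); both groups contain (5*v + p + 2).

-(2*v + p)*(5*v + p + 2)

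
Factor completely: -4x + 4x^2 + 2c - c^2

-(c + 2x - 2)(c - 2x)

Group: -c(c + 2x - 2) + 2x(c + 2x - 2); both groups contain (c + 2x - 2).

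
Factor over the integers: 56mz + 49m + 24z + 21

Group as (56mz + 49m) + (24z + 21) = 7m(8z + 7) + 3(8z + 7).
Both groups share the factor (8z + 7).

(7m + 3)(8z + 7)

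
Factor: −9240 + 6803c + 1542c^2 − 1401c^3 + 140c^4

(4c − 11)(5c − 7)(7c + 15)(c − 8)

Testing divisors of the constant over divisors of the leading coefficient, c = 11/4 is a root, so (4c − 11) divides it; the quotient is 35c^3 − 254c^2 − 313c + 840.
Continuing, c = 8 is a root, so (c − 8) divides it; the quotient is 35c^2 + 26c − 105.
The remaining quadratic factors as (5c − 7)(7c + 15).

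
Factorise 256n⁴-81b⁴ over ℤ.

(4n)⁴ − (3b)⁴ = ((4n)² − (3b)²)((4n)² + (3b)²); the first factor splits again, the second (16n²+9b²) is irreducible.

(4n-3b)(4n+3b)(16n²+9b²)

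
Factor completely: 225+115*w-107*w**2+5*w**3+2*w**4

By the rational root theorem, w = -9 is a root, so (w+9) divides it; the quotient is 2*w**3-13*w**2+10*w+25.
Next, w = 5 is a root, so (w-5) divides it; the quotient is 2*w**2-3*w-5.
The remaining quadratic factors as (w+1)(2*w-5).

(2*w-5)*(w+1)*(w+9)*(w-5)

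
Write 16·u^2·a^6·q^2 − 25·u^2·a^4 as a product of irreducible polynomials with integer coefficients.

a^4·u^2·(4·a·q + 5)·(4·a·q − 5)

Every term has a factor of u^2·a^4; factoring it out leaves 16·a^2·q^2 − 25.
Recognize a difference of squares with the parts 4·a·q and 5.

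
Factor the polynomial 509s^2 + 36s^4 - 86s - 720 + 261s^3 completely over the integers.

(3s + 10)(3s + 8)(4s + 9)(s - 1)

By the rational root theorem, s = 1 is a root, so (s - 1) divides it; the quotient is 36s^3 + 297s^2 + 806s + 720.
Then s = -9/4 is a root, so (4s + 9) is a factor; dividing leaves 9s^2 + 54s + 80.
The remaining quadratic factors as (3s + 8)(3s + 10).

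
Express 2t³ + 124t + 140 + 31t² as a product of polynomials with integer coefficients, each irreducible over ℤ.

By the rational root theorem, t = -2 is a root, so (t + 2) divides it; the quotient is 2t² + 27t + 70.
The remaining quadratic factors as (2t + 7)(t + 10).

(2t + 7)(t + 10)(t + 2)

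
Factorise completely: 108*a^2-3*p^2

Every term has a factor of 3. Then 36*a^2-p^2 = (6*a)² − (p)².

3*(6*a+p)*(6*a-p)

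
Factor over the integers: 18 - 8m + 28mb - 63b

Group as (28mb - 8m) + (-63b + 18) = 4m(7b - 2) - 9(7b - 2).
Both groups share the factor (7b - 2).

(4m - 9)(7b - 2)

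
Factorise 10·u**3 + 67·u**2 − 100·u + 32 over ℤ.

(2·u − 1)·(5·u − 4)·(u + 8)

Trying the rational-root candidates, u = 1/2 is a root, so (2·u − 1) is a factor; dividing leaves 5·u**2 + 36·u − 32.
The remaining quadratic factors as (5·u − 4)(u + 8).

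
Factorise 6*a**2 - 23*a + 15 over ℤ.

(6*a - 5)*(a - 3)

Need a pair with product 6·15 = 90 and sum -23: that's -18 and -5.
Split the middle term: 6*a**2 - 18*a - 5*a + 15 = 6*a*(a - 3) - 5*(a - 3).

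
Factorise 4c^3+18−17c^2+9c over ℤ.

Trying the rational-root candidates, c = −3/4 is a root, so (4c+3) is a factor; dividing leaves c^2−5c+6.
The remaining quadratic factors as (c−2)(c−3).

(4c+3)(c−2)(c−3)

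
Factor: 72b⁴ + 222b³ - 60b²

Pull out the common factor 6b², then factor the remaining trinomial.

6b²(3b + 10)(4b - 1)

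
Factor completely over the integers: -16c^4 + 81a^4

(3a + 2c)(3a - 2c)(9a^2 + 4c^2)

(3a)⁴ − (2c)⁴ = ((3a)² − (2c)²)((3a)² + (2c)²); the first factor splits again, the second (9a^2 + 4c^2) is irreducible.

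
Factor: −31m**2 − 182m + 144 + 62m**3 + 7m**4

By the rational root theorem, m = −2 is a root, so (m + 2) is a factor; dividing leaves 7m**3 + 48m**2 − 127m + 72.
Next, m = 1 is a root, so (m − 1) divides it; the quotient is 7m**2 + 55m − 72.
The remaining quadratic factors as (m + 9)(7m − 8).

(7m − 8)(m + 2)(m + 9)(m − 1)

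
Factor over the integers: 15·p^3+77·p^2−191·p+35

(3·p−5)·(5·p−1)·(p+7)

Testing divisors of the constant over divisors of the leading coefficient, p = 1/5 is a root, so (5·p−1) divides it; the quotient is 3·p^2+16·p−35.
The remaining quadratic factors as (3·p−5)(p+7).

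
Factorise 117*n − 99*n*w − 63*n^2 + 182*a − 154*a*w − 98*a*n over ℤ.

Group: −7*n*(14*a + 9*n) + (−11*w + 13)*(14*a + 9*n); both groups contain (14*a + 9*n).

−(14*a + 9*n)*(7*n + 11*w − 13)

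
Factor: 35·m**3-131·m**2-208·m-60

(5·m+2)·(7·m+6)·(m-5)

Trying the rational-root candidates, m = -2/5 is a root, so (5·m+2) divides it; the quotient is 7·m**2-29·m-30.
The remaining quadratic factors as (7·m+6)(m-5).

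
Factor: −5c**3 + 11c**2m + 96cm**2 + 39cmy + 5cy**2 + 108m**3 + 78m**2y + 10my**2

Group: c(−5c**2 + 21cm + 54m**2 + 39my + 5y**2) + 2m(−5c**2 + 21cm + 54m**2 + 39my + 5y**2); both groups contain (−5c**2 + 21cm + 54m**2 + 39my + 5y**2), so (c + 2m) is a factor with cofactor −5c**2 + 21cm + 54m**2 + 39my + 5y**2.
The cofactor groups again: −5c**2 + 21cm + 54m**2 + 39my + 5y**2 = −c(5c + 9m + 5y) + (6m + y)(5c + 9m + 5y); both groups contain (5c + 9m + 5y), giving −(c − 6m − y)(5c + 9m + 5y).

−(5c + 9m + 5y)(c + 2m)(c − 6m − y)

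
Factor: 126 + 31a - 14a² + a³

(a + 2)(a - 7)(a - 9)

Trying the rational-root candidates, a = 7 is a root, so (a - 7) divides it; the quotient is a² - 7a - 18.
The remaining quadratic factors as (a + 2)(a - 9).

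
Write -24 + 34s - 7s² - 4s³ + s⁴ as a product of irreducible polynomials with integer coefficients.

(s + 3)(s - 1)(s - 2)(s - 4)

Testing divisors of the constant over divisors of the leading coefficient, s = 1 is a root, so (s - 1) divides it; the quotient is s³ - 3s² - 10s + 24.
Next, s = 2 is a root, giving the factor (s - 2) and quotient s² - s - 12.
The remaining quadratic factors as (s + 3)(s - 4).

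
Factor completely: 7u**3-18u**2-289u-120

(7u+3)(u+5)(u-8)

Testing divisors of the constant over divisors of the leading coefficient, u = 8 is a root, so (u-8) is a factor; dividing leaves 7u**2+38u+15.
The remaining quadratic factors as (7u+3)(u+5).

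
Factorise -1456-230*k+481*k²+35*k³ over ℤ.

(5*k+8)*(7*k-13)*(k+14)

Among the possible rational roots, k = -14 is a root, so (k+14) divides it; the quotient is 35*k²-9*k-104.
The remaining quadratic factors as (7*k-13)(5*k+8).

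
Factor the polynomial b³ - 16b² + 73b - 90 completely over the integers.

By the rational root theorem, b = 2 is a root, so (b - 2) is a factor; dividing leaves b² - 14b + 45.
The remaining quadratic factors as (b - 5)(b - 9).

(b - 2)(b - 5)(b - 9)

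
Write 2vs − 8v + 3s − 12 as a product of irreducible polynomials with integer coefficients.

Group as (2vs − 8v) + (3s − 12) = 2v(s − 4) + 3(s − 4).
Both groups share the factor (s − 4).

(2v + 3)(s − 4)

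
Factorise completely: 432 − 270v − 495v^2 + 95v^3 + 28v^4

Trying the rational-root candidates, v = 3/4 is a root, so (4v − 3) is a factor; dividing leaves 7v^3 + 29v^2 − 102v − 144.
Continuing, v = −8/7 is a root, so (7v + 8) divides it; the quotient is v^2 + 3v − 18.
The remaining quadratic factors as (v − 3)(v + 6).

(4v − 3)(7v + 8)(v + 6)(v − 3)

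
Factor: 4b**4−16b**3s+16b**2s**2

4b**2(b−2s)**2

Every term has a factor of 4b**2; factoring it out leaves b**2−4bs+4s**2.
Recognize a perfect-square trinomial with the parts 2s and b.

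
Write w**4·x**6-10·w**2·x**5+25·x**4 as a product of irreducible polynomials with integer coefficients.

Factor out x**4 first: what remains is w**4·x**2-10·w**2·x+25.
Recognize a perfect-square trinomial with the parts w**2·x and 5.

x**4·(w**2·x-5)**2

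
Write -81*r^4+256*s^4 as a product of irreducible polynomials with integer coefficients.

(4*s-3*r)*(4*s+3*r)*(16*s^2+9*r^2)

Write as (16*s^2)² − (9*r^2)², then factor 16*s^2-9*r^2 once more.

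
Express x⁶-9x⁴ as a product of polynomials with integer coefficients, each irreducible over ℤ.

x⁴(x+3)(x-3)

Pull out the common factor x⁴, leaving x²-9.
Recognize a difference of squares with the parts x and 3.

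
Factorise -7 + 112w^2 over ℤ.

Every term has a factor of 7. Then 16w^2 - 1 = (4w)² − (1)².

7(4w + 1)(4w - 1)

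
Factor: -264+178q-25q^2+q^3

(q-11)(q-12)(q-2)

Among the possible rational roots, q = 2 is a root, so (q-2) divides it; the quotient is q^2-23q+132.
The remaining quadratic factors as (q-12)(q-11).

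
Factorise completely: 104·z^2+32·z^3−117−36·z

Group as (32·z^3−36·z) + (104·z^2−117) = 4·z·(8·z^2−9) + 13·(8·z^2−9).
Both groups share the factor (8·z^2−9).

(4·z+13)·(8·z^2−9)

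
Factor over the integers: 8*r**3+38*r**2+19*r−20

(2*r−1)*(4*r+5)*(r+4)

Testing divisors of the constant over divisors of the leading coefficient, r = −5/4 is a root, so (4*r+5) is a factor; dividing leaves 2*r**2+7*r−4.
The remaining quadratic factors as (r+4)(2*r−1).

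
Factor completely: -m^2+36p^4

-(m+6p^2)(m-6p^2)

Recognize a difference of squares with the parts 6p^2 and m.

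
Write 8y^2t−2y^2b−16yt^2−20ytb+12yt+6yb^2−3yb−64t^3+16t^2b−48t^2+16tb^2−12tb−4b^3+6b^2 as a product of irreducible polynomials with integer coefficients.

Group: 2y(4yt−yb−16t^2−4tb+2b^2) + (4t−2b+3)(4yt−yb−16t^2−4tb+2b^2); both groups contain (4yt−yb−16t^2−4tb+2b^2), so (2y+4t−2b+3) is a factor with cofactor 4yt−yb−16t^2−4tb+2b^2.
The cofactor groups again: 4yt−yb−16t^2−4tb+2b^2 = y(4t−b) + (−4t−2b)(4t−b); both groups contain (4t−b), giving (y−4t−2b)(4t−b).

(2y+4t−2b+3)(y−4t−2b)(4t−b)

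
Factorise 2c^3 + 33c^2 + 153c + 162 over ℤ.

(2c + 3)(c + 6)(c + 9)

By the rational root theorem, c = -3/2 is a root, so (2c + 3) divides it; the quotient is c^2 + 15c + 54.
The remaining quadratic factors as (c + 6)(c + 9).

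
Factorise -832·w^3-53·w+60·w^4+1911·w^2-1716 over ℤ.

(2·w-3)·(5·w+4)·(6·w-13)·(w-11)

Testing divisors of the constant over divisors of the leading coefficient, w = -4/5 is a root, giving the factor (5·w+4) and quotient 12·w^3-176·w^2+523·w-429.
Next, w = 13/6 is a root, so (6·w-13) is a factor; dividing leaves 2·w^2-25·w+33.
The remaining quadratic factors as (w-11)(2·w-3).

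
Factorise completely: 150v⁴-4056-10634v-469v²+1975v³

Among the possible rational roots, v = 12/5 is a root, so (5v-12) divides it; the quotient is 30v³+467v²+1027v+338.
Continuing, v = -13 is a root, so (v+13) divides it; the quotient is 30v²+77v+26.
The remaining quadratic factors as (5v+2)(6v+13).

(5v+2)(5v-12)(6v+13)(v+13)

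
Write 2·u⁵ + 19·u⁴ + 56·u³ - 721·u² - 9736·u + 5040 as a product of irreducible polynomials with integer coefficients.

Testing divisors of the constant over divisors of the leading coefficient, u = 7 is a root, giving the factor (u - 7) and quotient 2·u⁴ + 33·u³ + 287·u² + 1288·u - 720.
Then u = 1/2 is a root, giving the factor (2·u - 1) and quotient u³ + 17·u² + 152·u + 720.
Continuing, u = -9 is a root, so (u + 9) divides it; the quotient is u² + 8·u + 80.
The quadratic u² + 8·u + 80 has discriminant -256 < 0 and is irreducible over ℤ.

(2·u - 1)·(u + 9)·(u - 7)·(u² + 8·u + 80)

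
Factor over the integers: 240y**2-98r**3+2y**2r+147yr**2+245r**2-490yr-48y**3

-(6y-7r)(8y-7r)(y+2r-5)

Group: 6y(-8y**2-9yr+40y+14r**2-35r) - 7r(-8y**2-9yr+40y+14r**2-35r); both groups contain (-8y**2-9yr+40y+14r**2-35r), so (6y-7r) is a factor with cofactor -8y**2-9yr+40y+14r**2-35r.
The cofactor groups again: -8y**2-9yr+40y+14r**2-35r = -8y(y+2r-5) + 7r(y+2r-5); both groups contain (y+2r-5), giving -(8y-7r)(y+2r-5).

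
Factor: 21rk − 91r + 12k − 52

(3k − 13)(7r + 4)

Group as (21rk − 91r) + (12k − 52) = 7r(3k − 13) + 4(3k − 13).
Both groups share the factor (3k − 13).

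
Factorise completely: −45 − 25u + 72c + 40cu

(5u + 9)(8c − 5)

Group as (40cu + 72c) + (−25u − 45) = 8c(5u + 9) − 5(5u + 9).
Both groups share the factor (5u + 9).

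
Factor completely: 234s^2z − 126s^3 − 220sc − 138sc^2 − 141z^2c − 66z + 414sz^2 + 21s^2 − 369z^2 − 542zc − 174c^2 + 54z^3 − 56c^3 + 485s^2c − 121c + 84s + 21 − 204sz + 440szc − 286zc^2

−(7s + z − 4c − 7)(2s − 6z − 7c + 1)(9s + 9z + 2c + 3)

Group: 2s(−63s^2 − 72sz + 22sc + 42s − 9z^2 + 34zc + 60z + 8c^2 + 26c + 21) + (−6z − 7c + 1)(−63s^2 − 72sz + 22sc + 42s − 9z^2 + 34zc + 60z + 8c^2 + 26c + 21); both groups contain (−63s^2 − 72sz + 22sc + 42s − 9z^2 + 34zc + 60z + 8c^2 + 26c + 21), so (2s − 6z − 7c + 1) is a factor with cofactor −63s^2 − 72sz + 22sc + 42s − 9z^2 + 34zc + 60z + 8c^2 + 26c + 21.
The cofactor groups again: −63s^2 − 72sz + 22sc + 42s − 9z^2 + 34zc + 60z + 8c^2 + 26c + 21 = −7s(9s + 9z + 2c + 3) + (−z + 4c + 7)(9s + 9z + 2c + 3); both groups contain (9s + 9z + 2c + 3), giving −(7s + z − 4c − 7)(9s + 9z + 2c + 3).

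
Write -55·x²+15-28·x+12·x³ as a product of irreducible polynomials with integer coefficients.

(3·x-1)·(4·x+3)·(x-5)

Among the possible rational roots, x = -3/4 is a root, so (4·x+3) divides it; the quotient is 3·x²-16·x+5.
The remaining quadratic factors as (3·x-1)(x-5).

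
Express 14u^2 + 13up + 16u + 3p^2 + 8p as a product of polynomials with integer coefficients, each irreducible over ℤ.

(7u + 3p + 8)(2u + p)

Group: 2u(7u + 3p + 8) + p(7u + 3p + 8); both groups contain (7u + 3p + 8).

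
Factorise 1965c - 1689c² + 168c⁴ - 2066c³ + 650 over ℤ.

Among the possible rational roots, c = 5/6 is a root, so (6c - 5) divides it; the quotient is 28c³ - 321c² - 549c - 130.
Continuing, c = 13 is a root, giving the factor (c - 13) and quotient 28c² + 43c + 10.
The remaining quadratic factors as (7c + 2)(4c + 5).

(4c + 5)(6c - 5)(7c + 2)(c - 13)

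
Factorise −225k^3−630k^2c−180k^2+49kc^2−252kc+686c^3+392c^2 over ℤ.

−(15k−14c)(3k+7c)(5k+7c+4)

Group: 5k(−45k^2−63kc+98c^2) + (7c+4)(−45k^2−63kc+98c^2); both groups contain (−45k^2−63kc+98c^2), so (5k+7c+4) is a factor with cofactor −45k^2−63kc+98c^2.
The cofactor groups again: −45k^2−63kc+98c^2 = −3k(15k−14c) − 7c(15k−14c); both groups contain (15k−14c), giving −(3k+7c)(15k−14c).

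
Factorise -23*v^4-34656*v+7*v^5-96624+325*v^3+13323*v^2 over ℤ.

(7*v+12)*(v+11)*(v-4)*(v^2-12*v+183)

By the rational root theorem, v = 4 is a root, so (v-4) is a factor; dividing leaves 7*v^4+5*v^3+345*v^2+14703*v+24156.
Then v = -12/7 is a root, so (7*v+12) is a factor; dividing leaves v^3-v^2+51*v+2013.
Next, v = -11 is a root, so (v+11) divides it; the quotient is v^2-12*v+183.
The quadratic v^2-12*v+183 has discriminant -588 < 0 and is irreducible over ℤ.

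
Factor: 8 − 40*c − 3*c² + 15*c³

(5*c − 1)*(3*c² − 8)

Group as (15*c³ − 40*c) + (−3*c² + 8) = 5*c*(3*c² − 8) − (3*c² − 8).
Both groups share the factor (3*c² − 8).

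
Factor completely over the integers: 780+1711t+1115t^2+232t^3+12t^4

Trying the rational-root candidates, t = −5/6 is a root, so (6t+5) is a factor; dividing leaves 2t^3+37t^2+155t+156.
Continuing, t = −4 is a root, giving the factor (t+4) and quotient 2t^2+29t+39.
The remaining quadratic factors as (2t+3)(t+13).

(2t+3)(6t+5)(t+13)(t+4)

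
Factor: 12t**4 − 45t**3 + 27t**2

Pull out the common factor 3t**2, then factor the remaining trinomial.

3t**2(4t − 3)(t − 3)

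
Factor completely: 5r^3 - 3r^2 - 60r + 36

Group as (5r^3 - 60r) + (-3r^2 + 36) = 5r(r^2 - 12) - 3(r^2 - 12).
Both groups share the factor (r^2 - 12).

(5r - 3)(r^2 - 12)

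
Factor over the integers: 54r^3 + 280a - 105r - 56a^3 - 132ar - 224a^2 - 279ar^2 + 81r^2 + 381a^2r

-(7a - 3r - 7)(8a - 3r)(a - 6r + 5)

Group: 8a(-7a^2 + 45ar - 28a - 18r^2 - 27r + 35) - 3r(-7a^2 + 45ar - 28a - 18r^2 - 27r + 35); both groups contain (-7a^2 + 45ar - 28a - 18r^2 - 27r + 35), so (8a - 3r) is a factor with cofactor -7a^2 + 45ar - 28a - 18r^2 - 27r + 35.
The cofactor groups again: -7a^2 + 45ar - 28a - 18r^2 - 27r + 35 = -7a(a - 6r + 5) + (3r + 7)(a - 6r + 5); both groups contain (a - 6r + 5), giving -(7a - 3r - 7)(a - 6r + 5).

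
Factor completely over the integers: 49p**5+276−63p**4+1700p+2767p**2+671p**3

Among the possible rational roots, p = −2 is a root, so (p+2) is a factor; dividing leaves 49p**4−161p**3+993p**2+781p+138.
Then p = −3/7 is a root, giving the factor (7p+3) and quotient 7p**3−26p**2+153p+46.
Continuing, p = −2/7 is a root, so (7p+2) divides it; the quotient is p**2−4p+23.
The quadratic p**2−4p+23 has discriminant −76 < 0 and is irreducible over ℤ.

(7p+2)(7p+3)(p+2)(p**2−4p+23)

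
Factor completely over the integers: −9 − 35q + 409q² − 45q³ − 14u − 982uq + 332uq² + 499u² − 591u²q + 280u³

(8u − 5q + 1)(7u − 9q − 1)(5u − q + 9)

Group: 7u(40u² − 33uq + 77u + 5q² − 46q + 9) + (−9q − 1)(40u² − 33uq + 77u + 5q² − 46q + 9); both groups contain (40u² − 33uq + 77u + 5q² − 46q + 9), so (7u − 9q − 1) is a factor with cofactor 40u² − 33uq + 77u + 5q² − 46q + 9.
The cofactor groups again: 40u² − 33uq + 77u + 5q² − 46q + 9 = 8u(5u − q + 9) + (−5q + 1)(5u − q + 9); both groups contain (5u − q + 9), giving (8u − 5q + 1)(5u − q + 9).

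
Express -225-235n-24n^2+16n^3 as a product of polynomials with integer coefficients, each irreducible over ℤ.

Testing divisors of the constant over divisors of the leading coefficient, n = -5/4 is a root, giving the factor (4n+5) and quotient 4n^2-11n-45.
The remaining quadratic factors as (n-5)(4n+9).

(4n+5)(4n+9)(n-5)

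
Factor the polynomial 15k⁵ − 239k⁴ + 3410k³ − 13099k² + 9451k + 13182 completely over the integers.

By the rational root theorem, k = −2/3 is a root, so (3k + 2) divides it; the quotient is 5k⁴ − 83k³ + 1192k² − 5161k + 6591.
Next, k = 13/5 is a root, so (5k − 13) divides it; the quotient is k³ − 14k² + 202k − 507.
Then k = 3 is a root, so (k − 3) divides it; the quotient is k² − 11k + 169.
The quadratic k² − 11k + 169 has discriminant −555 < 0 and is irreducible over ℤ.

(3k + 2)(5k − 13)(k − 3)(k² − 11k + 169)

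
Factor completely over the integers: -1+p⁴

(p+1)(p-1)(p²+1)

Substitute u = p² to get a quadratic in u, then factor.
p²+1 is irreducible over ℤ (sum of squares).
p²-1 is a difference of squares.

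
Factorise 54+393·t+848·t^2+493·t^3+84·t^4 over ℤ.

Testing divisors of the constant over divisors of the leading coefficient, t = -3 is a root, so (t+3) divides it; the quotient is 84·t^3+241·t^2+125·t+18.
Continuing, t = -1/3 is a root, giving the factor (3·t+1) and quotient 28·t^2+71·t+18.
The remaining quadratic factors as (4·t+9)(7·t+2).

(3·t+1)·(4·t+9)·(7·t+2)·(t+3)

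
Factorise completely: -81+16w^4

(2w+3)(2w-3)(4w^2+9)

Difference of squares twice: with A = 2w and B = 3, A⁴ − B⁴ = (A² − B²)(A² + B²), and A² − B² factors again.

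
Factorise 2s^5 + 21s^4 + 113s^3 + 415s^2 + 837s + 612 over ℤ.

(2s + 3)(s + 3)(s + 4)(s^2 + 2s + 17)

By the rational root theorem, s = -3/2 is a root, so (2s + 3) is a factor; dividing leaves s^4 + 9s^3 + 43s^2 + 143s + 204.
Then s = -4 is a root, so (s + 4) is a factor; dividing leaves s^3 + 5s^2 + 23s + 51.
Then s = -3 is a root, so (s + 3) divides it; the quotient is s^2 + 2s + 17.
The quadratic s^2 + 2s + 17 has discriminant -64 < 0 and is irreducible over ℤ.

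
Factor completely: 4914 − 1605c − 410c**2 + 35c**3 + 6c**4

(6c − 13)(c + 6)(c + 9)(c − 7)

Trying the rational-root candidates, c = 7 is a root, so (c − 7) is a factor; dividing leaves 6c**3 + 77c**2 + 129c − 702.
Continuing, c = −9 is a root, so (c + 9) divides it; the quotient is 6c**2 + 23c − 78.
The remaining quadratic factors as (6c − 13)(c + 6).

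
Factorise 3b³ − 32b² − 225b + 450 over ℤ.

(3b − 5)(b + 6)(b − 15)

Among the possible rational roots, b = 5/3 is a root, so (3b − 5) divides it; the quotient is b² − 9b − 90.
The remaining quadratic factors as (b + 6)(b − 15).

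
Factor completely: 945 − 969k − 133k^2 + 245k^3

By the rational root theorem, k = −15/7 is a root, so (7k + 15) is a factor; dividing leaves 35k^2 − 94k + 63.
The remaining quadratic factors as (7k − 9)(5k − 7).

(5k − 7)(7k + 15)(7k − 9)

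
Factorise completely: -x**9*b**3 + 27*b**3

Pull out the common factor b**3, leaving -x**9 + 27.
Recognize a difference of cubes with the parts 3 and x**3.

-b**3*(x**3 - 3)*(x**6 + 3*x**3 + 9)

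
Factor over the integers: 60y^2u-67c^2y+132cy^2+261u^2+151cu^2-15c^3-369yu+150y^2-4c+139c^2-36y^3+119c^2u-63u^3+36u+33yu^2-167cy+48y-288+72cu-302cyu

-(3c-y-u+4)(5c-6y+7u-8)(c+6y-9u-9)

Group: c(-15c^2+23cy-16cu+4c-6y^2+yu+16y+7u^2-36u+32) + (6y-9u-9)(-15c^2+23cy-16cu+4c-6y^2+yu+16y+7u^2-36u+32); both groups contain (-15c^2+23cy-16cu+4c-6y^2+yu+16y+7u^2-36u+32), so (c+6y-9u-9) is a factor with cofactor -15c^2+23cy-16cu+4c-6y^2+yu+16y+7u^2-36u+32.
The cofactor groups again: -15c^2+23cy-16cu+4c-6y^2+yu+16y+7u^2-36u+32 = -5c(3c-y-u+4) + (6y-7u+8)(3c-y-u+4); both groups contain (3c-y-u+4), giving -(5c-6y+7u-8)(3c-y-u+4).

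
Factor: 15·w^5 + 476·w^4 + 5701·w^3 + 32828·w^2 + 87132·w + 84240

By the rational root theorem, w = −10/3 is a root, so (3·w + 10) is a factor; dividing leaves 5·w^4 + 142·w^3 + 1427·w^2 + 6186·w + 8424.
Next, w = −13 is a root, so (w + 13) is a factor; dividing leaves 5·w^3 + 77·w^2 + 426·w + 648.
Next, w = −12/5 is a root, so (5·w + 12) divides it; the quotient is w^2 + 13·w + 54.
The quadratic w^2 + 13·w + 54 has discriminant −47 < 0 and is irreducible over ℤ.

(3·w + 10)·(5·w + 12)·(w + 13)·(w^2 + 13·w + 54)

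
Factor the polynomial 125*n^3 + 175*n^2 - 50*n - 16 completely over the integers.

Among the possible rational roots, n = -8/5 is a root, so (5*n + 8) divides it; the quotient is 25*n^2 - 5*n - 2.
The remaining quadratic factors as (5*n - 2)(5*n + 1).

(5*n + 1)*(5*n + 8)*(5*n - 2)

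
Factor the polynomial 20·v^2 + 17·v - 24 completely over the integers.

(4·v - 3)·(5·v + 8)

Need a pair with product 20·(-24) = -480 and sum 17: that's -15 and 32.
Split the middle term: 20·v^2 - 15·v + 32·v - 24 = 5·v·(4·v - 3) + 8·(4·v - 3).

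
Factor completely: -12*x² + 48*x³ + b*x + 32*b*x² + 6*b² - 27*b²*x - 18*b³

Group: 2*b*(-9*b² + 3*b + 16*x² - 4*x) + 3*x*(-9*b² + 3*b + 16*x² - 4*x); both groups contain (-9*b² + 3*b + 16*x² - 4*x), so (2*b + 3*x) is a factor with cofactor -9*b² + 3*b + 16*x² - 4*x.
The cofactor groups again: -9*b² + 3*b + 16*x² - 4*x = -3*b*(3*b + 4*x - 1) + 4*x*(3*b + 4*x - 1); both groups contain (3*b + 4*x - 1), giving -(3*b - 4*x)*(3*b + 4*x - 1).

-(2*b + 3*x)*(3*b + 4*x - 1)*(3*b - 4*x)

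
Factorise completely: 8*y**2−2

2*(2*y+1)*(2*y−1)

Every term has a factor of 2. Then 4*y**2−1 = (2*y)² − (1)².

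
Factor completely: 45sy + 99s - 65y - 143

(5y + 11)(9s - 13)

Group as (45sy + 99s) + (-65y - 143) = 9s(5y + 11) - 13(5y + 11).
Both groups share the factor (5y + 11).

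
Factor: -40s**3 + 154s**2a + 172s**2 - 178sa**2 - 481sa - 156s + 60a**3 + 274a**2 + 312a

Group: s(-40s**2 + 74sa + 172s - 30a**2 - 137a - 156) - 2a(-40s**2 + 74sa + 172s - 30a**2 - 137a - 156); both groups contain (-40s**2 + 74sa + 172s - 30a**2 - 137a - 156), so (s - 2a) is a factor with cofactor -40s**2 + 74sa + 172s - 30a**2 - 137a - 156.
The cofactor groups again: -40s**2 + 74sa + 172s - 30a**2 - 137a - 156 = -4s(10s - 6a - 13) + (5a + 12)(10s - 6a - 13); both groups contain (10s - 6a - 13), giving -(4s - 5a - 12)(10s - 6a - 13).

-(s - 2a)(4s - 5a - 12)(10s - 6a - 13)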